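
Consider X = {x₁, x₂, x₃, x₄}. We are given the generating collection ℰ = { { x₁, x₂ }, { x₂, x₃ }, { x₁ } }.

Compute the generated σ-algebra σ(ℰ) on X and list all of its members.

σ(ℰ) = { {  }, { x₁ }, { x₂ }, { x₃ }, { x₄ }, { x₁, x₂ }, { x₁, x₃ }, { x₁, x₄ }, { x₂, x₃ }, { x₂, x₄ }, { x₃, x₄ }, { x₁, x₂, x₃ }, { x₁, x₂, x₄ }, { x₁, x₃, x₄ }, { x₂, x₃, x₄ }, X }

Working:
Begin from { {  }, { x₁ }, { x₁, x₂ }, { x₂, x₃ }, X } (that is, ℰ plus ∅ and X).
Pass 1 (4 new):
  { x₁, x₄ }  = complement { x₂, x₃ }
  { x₃, x₄ }  = complement { x₁, x₂ }
  { x₁, x₂, x₃ }  = { x₂, x₃ } ∪ { x₁, x₂ }
  { x₂, x₃, x₄ }  = complement { x₁ }
  — 9 sets.
Pass 2: 3 new —
  { x₄ }  = complement { x₁, x₂, x₃ }
  { x₁, x₂, x₄ }  = { x₁, x₂ } ∪ { x₁, x₄ }
  { x₁, x₃, x₄ }  = { x₃, x₄ } ∪ { x₁, x₄ }
  — 12 sets.
Pass 3: 2 new —
  { x₂ }  = complement { x₁, x₃, x₄ }
  { x₃ }  = complement { x₁, x₂, x₄ }
  — 14 sets.
Pass 4: 2 new —
  { x₁, x₃ }  = { x₃ } ∪ { x₁ }
  { x₂, x₄ }  = { x₄ } ∪ { x₂ }
  — 16 sets.
Pass 5: already closed under ᶜ and ∪.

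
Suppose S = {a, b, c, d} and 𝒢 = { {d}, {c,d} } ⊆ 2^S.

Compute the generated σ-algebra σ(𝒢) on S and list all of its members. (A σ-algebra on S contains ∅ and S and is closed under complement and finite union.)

σ(𝒢) = { {}, {c}, {d}, {a,b}, {c,d}, {a,b,c}, {a,b,d}, S }

Working:
Start: 𝒢 ∪ {∅, S} = { {}, {d}, {c,d}, S }.
Step 1 adds 2:
  {a,b}  = complement {c,d}
  {a,b,c}  = complement {d}
  (now 6)
Step 2 adds 1:
  {a,b,d}  = {a,b} ∪ {d}
  (now 7)
Step 3 (1 new):
  {c}  = complement {a,b,d}
  (now 8)
Step 4: no new sets; the family is a σ-algebra.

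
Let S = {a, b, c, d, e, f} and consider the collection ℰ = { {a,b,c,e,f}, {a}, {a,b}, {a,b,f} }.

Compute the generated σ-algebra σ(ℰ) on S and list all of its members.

|σ(ℰ)| = 32.  σ(ℰ) = { {}, {a}, {b}, {d}, {f}, {a,b}, {a,d}, {a,f}, {b,d}, {b,f}, {c,e}, {d,f}, {a,b,d}, {a,b,f}, {a,c,e}, {a,d,f}, {b,c,e}, {b,d,f}, {c,d,e}, {c,e,f}, {a,b,c,e}, {a,b,d,f}, {a,c,d,e}, {a,c,e,f}, {b,c,d,e}, {b,c,e,f}, {c,d,e,f}, {a,b,c,d,e}, {a,b,c,e,f}, {a,c,d,e,f}, {b,c,d,e,f}, S }

Check:
Take S₀ = ℰ ∪ {∅, S} = { {}, {a}, {a,b}, {a,b,f}, {a,b,c,e,f}, S }.
Iteration 1. New:
  {d}  = S∖{a,b,c,e,f}
  {c,d,e}  = S∖{a,b,f}
  {c,d,e,f}  = S∖{a,b}
  {b,c,d,e,f}  = S∖{a}
  [10 total]
Iteration 2 adds 6:
  {a,d}  = {d} ∪ {a}
  {a,b,d}  = {a,b} ∪ {d}
  {a,b,d,f}  = {d} ∪ {a,b,f}
  {a,c,d,e}  = {c,d,e} ∪ {a}
  {a,b,c,d,e}  = {c,d,e} ∪ {a,b}
  {a,c,d,e,f}  = {c,d,e,f} ∪ {a}
  [16 total]
Iteration 3 adds 6:
  {b}  = S∖{a,c,d,e,f}
  {f}  = S∖{a,b,c,d,e}
  {b,f}  = S∖{a,c,d,e}
  {c,e}  = S∖{a,b,d,f}
  {c,e,f}  = S∖{a,b,d}
  {b,c,e,f}  = S∖{a,d}
  [22 total]
Iteration 4: +10 →
  {a,f}  = {f} ∪ {a}
  {b,d}  = {b} ∪ {d}
  {d,f}  = {f} ∪ {d}
  {a,c,e}  = {c,e} ∪ {a}
  {a,d,f}  = {f} ∪ {a,d}
  {b,c,e}  = {b} ∪ {c,e}
  {b,d,f}  = {b,f} ∪ {d}
  {a,b,c,e}  = {a,b} ∪ {c,e}
  {a,c,e,f}  = {c,e,f} ∪ {a}
  {b,c,d,e}  = {c,d,e} ∪ {b}
  [32 total]
Iteration 5 adds nothing — fixpoint reached.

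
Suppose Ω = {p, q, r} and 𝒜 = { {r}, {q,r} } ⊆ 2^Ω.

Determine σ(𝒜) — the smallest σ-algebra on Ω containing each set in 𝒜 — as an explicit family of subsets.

Take S₀ = 𝒜 ∪ {∅, Ω} = { ∅, {r}, {q,r}, Ω }.
Iteration 1 (2 new):
  {p}  = complement {q,r}
  {p,q}  = complement {r}
  |family| = 6
Iteration 2: 1 new —
  {p,r}  = {r} ∪ {p}
  |family| = 7
Iteration 3: +1 →
  {q}  = complement {p,r}
  |family| = 8
Iteration 4 adds nothing — fixpoint reached.

σ(𝒜) = { ∅, {p}, {q}, {r}, {p,q}, {p,r}, {q,r}, Ω }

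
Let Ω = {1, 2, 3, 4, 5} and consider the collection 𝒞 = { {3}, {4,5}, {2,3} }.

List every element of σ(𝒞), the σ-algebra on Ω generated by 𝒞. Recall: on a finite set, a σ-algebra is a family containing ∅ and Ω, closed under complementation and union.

Initial family (5 sets): { {}, {3}, {2,3}, {4,5}, Ω }.
Round 1 adds 5:
  {1,2,3}  = complement {4,5}
  {1,4,5}  = complement {2,3}
  {3,4,5}  = {4,5} ∪ {3}
  {1,2,4,5}  = complement {3}
  {2,3,4,5}  = {4,5} ∪ {2,3}
  — 10 sets.
Round 2 adds 3:
  {1}  = complement {2,3,4,5}
  {1,2}  = complement {3,4,5}
  {1,3,4,5}  = {1,4,5} ∪ {3,4,5}
  — 13 sets.
Round 3 adds 2:
  {2}  = complement {1,3,4,5}
  {1,3}  = {3} ∪ {1}
  — 15 sets.
Round 4 adds 1:
  {2,4,5}  = complement {1,3}
  — 16 sets.
Round 5: closed — nothing new.

Hence σ(𝒞) has 16 members: { {}, {1}, {2}, {3}, {1,2}, {1,3}, {2,3}, {4,5}, {1,2,3}, {1,4,5}, {2,4,5}, {3,4,5}, {1,2,4,5}, {1,3,4,5}, {2,3,4,5}, Ω }.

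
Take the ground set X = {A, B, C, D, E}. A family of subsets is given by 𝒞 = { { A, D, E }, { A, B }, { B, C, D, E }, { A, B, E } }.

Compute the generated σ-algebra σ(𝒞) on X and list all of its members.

|σ(𝒞)| = 32.  σ(𝒞) = { ∅, { A }, { B }, { C }, { D }, { E }, { A, B }, { A, C }, { A, D }, { A, E }, { B, C }, { B, D }, { B, E }, { C, D }, { C, E }, { D, E }, { A, B, C }, { A, B, D }, { A, B, E }, { A, C, D }, { A, C, E }, { A, D, E }, { B, C, D }, { B, C, E }, { B, D, E }, { C, D, E }, { A, B, C, D }, { A, B, C, E }, { A, B, D, E }, { A, C, D, E }, { B, C, D, E }, X }

Check:
Initial family (6 sets): { ∅, { A, B }, { A, B, E }, { A, D, E }, { B, C, D, E }, X }.
Round 1. New:
  { A }  = complement { B, C, D, E }
  { B, C }  = complement { A, D, E }
  { C, D }  = complement { A, B, E }
  { C, D, E }  = complement { A, B }
  { A, B, D, E }  = { A, D, E } ∪ { A, B, E }
  — 11 sets.
Round 2 (7 new):
  { C }  = complement { A, B, D, E }
  { A, B, C }  = { A, B } ∪ { B, C }
  { A, C, D }  = { C, D } ∪ { A }
  { B, C, D }  = { C, D } ∪ { B, C }
  { A, B, C, D }  = { C, D } ∪ { A, B }
  { A, B, C, E }  = { A, B, E } ∪ { B, C }
  { A, C, D, E }  = { A, D, E } ∪ { C, D, E }
  — 18 sets.
Round 3: 7 new —
  { B }  = complement { A, C, D, E }
  { D }  = complement { A, B, C, E }
  { E }  = complement { A, B, C, D }
  { A, C }  = { C } ∪ { A }
  { A, E }  = complement { B, C, D }
  { B, E }  = complement { A, C, D }
  { D, E }  = complement { A, B, C }
  — 25 sets.
Round 4 (7 new):
  { A, D }  = { D } ∪ { A }
  { B, D }  = { B } ∪ { D }
  { C, E }  = { E } ∪ { C }
  { A, B, D }  = { A, B } ∪ { D }
  { A, C, E }  = { E } ∪ { A, C }
  { B, C, E }  = { B, E } ∪ { C }
  { B, D, E }  = complement { A, C }
  — 32 sets.
Round 5: no new sets; the family is a σ-algebra.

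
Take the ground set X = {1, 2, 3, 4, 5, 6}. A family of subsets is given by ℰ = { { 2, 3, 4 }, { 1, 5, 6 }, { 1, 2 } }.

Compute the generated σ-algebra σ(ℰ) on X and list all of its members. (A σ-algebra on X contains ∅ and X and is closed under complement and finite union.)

Begin from { {}, { 1, 2 }, { 1, 5, 6 }, { 2, 3, 4 }, X } (that is, ℰ plus ∅ and X).
Round 1: 3 new —
  { 1, 2, 3, 4 }  = { 2, 3, 4 } ∪ { 1, 2 }
  { 1, 2, 5, 6 }  = { 1, 5, 6 } ∪ { 1, 2 }
  { 3, 4, 5, 6 }  = complement { 1, 2 }
  |family| = 8
Round 2. New:
  { 3, 4 }  = complement { 1, 2, 5, 6 }
  { 5, 6 }  = complement { 1, 2, 3, 4 }
  { 1, 3, 4, 5, 6 }  = { 1, 5, 6 } ∪ { 3, 4, 5, 6 }
  { 2, 3, 4, 5, 6 }  = { 2, 3, 4 } ∪ { 3, 4, 5, 6 }
  |family| = 12
Round 3 adds 2:
  { 1 }  = complement { 2, 3, 4, 5, 6 }
  { 2 }  = complement { 1, 3, 4, 5, 6 }
  |family| = 14
Round 4 adds 2:
  { 1, 3, 4 }  = { 3, 4 } ∪ { 1 }
  { 2, 5, 6 }  = { 5, 6 } ∪ { 2 }
  |family| = 16
Round 5: closed — nothing new.

Therefore σ(ℰ) = { {}, { 1 }, { 2 }, { 1, 2 }, { 3, 4 }, { 5, 6 }, { 1, 3, 4 }, { 1, 5, 6 }, { 2, 3, 4 }, { 2, 5, 6 }, { 1, 2, 3, 4 }, { 1, 2, 5, 6 }, { 3, 4, 5, 6 }, { 1, 3, 4, 5, 6 }, { 2, 3, 4, 5, 6 }, X } (|σ(ℰ)| = 16).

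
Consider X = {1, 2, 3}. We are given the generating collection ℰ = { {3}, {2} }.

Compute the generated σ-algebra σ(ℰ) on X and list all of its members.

Answer: σ(ℰ) = { {}, {1}, {2}, {3}, {1, 2}, {1, 3}, {2, 3}, X }

Derivation:
Start: ℰ ∪ {∅, X} = { {}, {2}, {3}, X }.
Iteration 1 adds 3:
  {1, 2}  = X∖{3}
  {1, 3}  = X∖{2}
  {2, 3}  = {3} ∪ {2}
Iteration 2. New:
  {1}  = X∖{2, 3}
Iteration 3: closed — nothing new.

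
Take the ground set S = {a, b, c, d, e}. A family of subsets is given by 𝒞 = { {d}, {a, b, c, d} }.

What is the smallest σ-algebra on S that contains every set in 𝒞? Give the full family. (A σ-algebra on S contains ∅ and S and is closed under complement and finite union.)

Take S₀ = 𝒞 ∪ {∅, S} = { {}, {d}, {a, b, c, d}, S }.
Round 1: +2 →
  {e}  = {a, b, c, d}ᶜ
  {a, b, c, e}  = {d}ᶜ
  [6 total]
Round 2: +1 →
  {d, e}  = {d} ∪ {e}
  [7 total]
Round 3. New:
  {a, b, c}  = {d, e}ᶜ
  [8 total]
After Round 4 the family is unchanged; done.

|σ(𝒞)| = 8.  σ(𝒞) = { {}, {d}, {e}, {d, e}, {a, b, c}, {a, b, c, d}, {a, b, c, e}, S }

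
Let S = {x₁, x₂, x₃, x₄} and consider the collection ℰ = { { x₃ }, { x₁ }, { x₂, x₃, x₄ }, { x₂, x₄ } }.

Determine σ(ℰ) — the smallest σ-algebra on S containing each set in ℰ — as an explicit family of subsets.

Answer: σ(ℰ) = { {}, { x₁ }, { x₃ }, { x₁, x₃ }, { x₂, x₄ }, { x₁, x₂, x₄ }, { x₂, x₃, x₄ }, S }

Check:
Initial family (6 sets): { {}, { x₁ }, { x₃ }, { x₂, x₄ }, { x₂, x₃, x₄ }, S }.
Step 1. New:
  { x₁, x₃ }  = complement { x₂, x₄ }
  { x₁, x₂, x₄ }  = complement { x₃ }
  (now 8)
After Step 2 the family is unchanged; done.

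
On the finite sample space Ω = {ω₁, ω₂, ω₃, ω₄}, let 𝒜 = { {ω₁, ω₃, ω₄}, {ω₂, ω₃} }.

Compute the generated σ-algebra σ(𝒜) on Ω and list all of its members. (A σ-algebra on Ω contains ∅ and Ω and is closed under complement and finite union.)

Begin from { {}, {ω₂, ω₃}, {ω₁, ω₃, ω₄}, Ω } (that is, 𝒜 plus ∅ and Ω).
Round 1. New:
  {ω₂}  = Ω∖{ω₁, ω₃, ω₄}
  {ω₁, ω₄}  = Ω∖{ω₂, ω₃}
  [6 total]
Round 2 (1 new):
  {ω₁, ω₂, ω₄}  = {ω₁, ω₄} ∪ {ω₂}
  [7 total]
Round 3: +1 →
  {ω₃}  = Ω∖{ω₁, ω₂, ω₄}
  [8 total]
Round 4: already closed under ᶜ and ∪.

Therefore σ(𝒜) = { {}, {ω₂}, {ω₃}, {ω₁, ω₄}, {ω₂, ω₃}, {ω₁, ω₂, ω₄}, {ω₁, ω₃, ω₄}, Ω } (|σ(𝒜)| = 8).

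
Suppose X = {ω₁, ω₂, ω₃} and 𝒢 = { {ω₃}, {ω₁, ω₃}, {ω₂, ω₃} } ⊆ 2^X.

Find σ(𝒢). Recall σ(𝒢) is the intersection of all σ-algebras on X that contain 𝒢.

Begin from { ∅, {ω₃}, {ω₁, ω₃}, {ω₂, ω₃}, X } (that is, 𝒢 plus ∅ and X).
Iteration 1 (3 new):
  {ω₁}  = ᶜ of {ω₂, ω₃}
  {ω₂}  = ᶜ of {ω₁, ω₃}
  {ω₁, ω₂}  = ᶜ of {ω₃}
  — 8 sets.
Iteration 2: closed — nothing new.

Therefore σ(𝒢) = { ∅, {ω₁}, {ω₂}, {ω₃}, {ω₁, ω₂}, {ω₁, ω₃}, {ω₂, ω₃}, X } (|σ(𝒢)| = 8).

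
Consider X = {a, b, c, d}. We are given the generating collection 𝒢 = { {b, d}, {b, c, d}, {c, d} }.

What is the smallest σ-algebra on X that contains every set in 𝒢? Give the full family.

σ(𝒢) = { ∅, {a}, {b}, {c}, {d}, {a, b}, {a, c}, {a, d}, {b, c}, {b, d}, {c, d}, {a, b, c}, {a, b, d}, {a, c, d}, {b, c, d}, X }

Trace:
Initial family (5 sets): { ∅, {b, d}, {c, d}, {b, c, d}, X }.
Round 1. New:
  {a}  = X∖{b, c, d}
  {a, b}  = X∖{c, d}
  {a, c}  = X∖{b, d}
Round 2 adds 3:
  {a, b, c}  = {a, b} ∪ {a, c}
  {a, b, d}  = {a, b} ∪ {b, d}
  {a, c, d}  = {c, d} ∪ {a, c}
Round 3 adds 3:
  {b}  = X∖{a, c, d}
  {c}  = X∖{a, b, d}
  {d}  = X∖{a, b, c}
Round 4: +2 →
  {a, d}  = {d} ∪ {a}
  {b, c}  = {c} ∪ {b}
Round 5: already closed under ᶜ and ∪.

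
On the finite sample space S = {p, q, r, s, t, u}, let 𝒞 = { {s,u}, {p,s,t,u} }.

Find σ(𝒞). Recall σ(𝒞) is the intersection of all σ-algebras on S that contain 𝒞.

Seed the family with 𝒞 together with ∅ and S: { {}, {s,u}, {p,s,t,u}, S }.
Pass 1: 2 new —
  {q,r}  = complement {p,s,t,u}
  {p,q,r,t}  = complement {s,u}
  (now 6)
Pass 2 adds 1:
  {q,r,s,u}  = {q,r} ∪ {s,u}
  (now 7)
Pass 3 (1 new):
  {p,t}  = complement {q,r,s,u}
  (now 8)
Pass 4: closed — nothing new.

Therefore σ(𝒞) = { {}, {p,t}, {q,r}, {s,u}, {p,q,r,t}, {p,s,t,u}, {q,r,s,u}, S } (|σ(𝒞)| = 8).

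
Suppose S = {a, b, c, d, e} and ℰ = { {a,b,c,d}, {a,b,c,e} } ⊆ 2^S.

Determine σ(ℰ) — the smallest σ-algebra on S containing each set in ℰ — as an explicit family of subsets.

σ(ℰ) = { ∅, {d}, {e}, {d,e}, {a,b,c}, {a,b,c,d}, {a,b,c,e}, S }

Working:
Seed the family with ℰ together with ∅ and S: { ∅, {a,b,c,d}, {a,b,c,e}, S }.
Step 1: 2 new —
  {d}  = ᶜ of {a,b,c,e}
  {e}  = ᶜ of {a,b,c,d}
  |family| = 6
Step 2 (1 new):
  {d,e}  = {d} ∪ {e}
  |family| = 7
Step 3 adds 1:
  {a,b,c}  = ᶜ of {d,e}
  |family| = 8
Step 4: closed — nothing new.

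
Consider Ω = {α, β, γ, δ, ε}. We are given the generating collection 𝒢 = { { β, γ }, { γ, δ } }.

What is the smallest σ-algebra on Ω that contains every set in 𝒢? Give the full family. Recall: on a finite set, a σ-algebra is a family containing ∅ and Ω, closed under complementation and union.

Initial family (4 sets): { ∅, { β, γ }, { γ, δ }, Ω }.
Pass 1. New:
  { α, β, ε }  = { γ, δ }ᶜ
  { α, δ, ε }  = { β, γ }ᶜ
  { β, γ, δ }  = { β, γ } ∪ { γ, δ }
Pass 2 adds 4:
  { α, ε }  = { β, γ, δ }ᶜ
  { α, β, γ, ε }  = { α, β, ε } ∪ { β, γ }
  { α, β, δ, ε }  = { α, δ, ε } ∪ { α, β, ε }
  { α, γ, δ, ε }  = { α, δ, ε } ∪ { γ, δ }
Pass 3: 3 new —
  { β }  = { α, γ, δ, ε }ᶜ
  { γ }  = { α, β, δ, ε }ᶜ
  { δ }  = { α, β, γ, ε }ᶜ
Pass 4 (2 new):
  { β, δ }  = { δ } ∪ { β }
  { α, γ, ε }  = { γ } ∪ { α, ε }
Pass 5: already closed under ᶜ and ∪.

Hence σ(𝒢) has 16 members: { ∅, { β }, { γ }, { δ }, { α, ε }, { β, γ }, { β, δ }, { γ, δ }, { α, β, ε }, { α, γ, ε }, { α, δ, ε }, { β, γ, δ }, { α, β, γ, ε }, { α, β, δ, ε }, { α, γ, δ, ε }, Ω }.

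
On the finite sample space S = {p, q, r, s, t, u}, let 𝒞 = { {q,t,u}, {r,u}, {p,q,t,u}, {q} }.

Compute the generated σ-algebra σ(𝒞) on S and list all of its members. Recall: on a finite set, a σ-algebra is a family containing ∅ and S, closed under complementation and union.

σ(𝒞) = { {}, {p}, {q}, {r}, {s}, {t}, {u}, {p,q}, {p,r}, {p,s}, {p,t}, {p,u}, {q,r}, {q,s}, {q,t}, {q,u}, {r,s}, {r,t}, {r,u}, {s,t}, {s,u}, {t,u}, {p,q,r}, {p,q,s}, {p,q,t}, {p,q,u}, {p,r,s}, {p,r,t}, {p,r,u}, {p,s,t}, {p,s,u}, {p,t,u}, {q,r,s}, {q,r,t}, {q,r,u}, {q,s,t}, {q,s,u}, {q,t,u}, {r,s,t}, {r,s,u}, {r,t,u}, {s,t,u}, {p,q,r,s}, {p,q,r,t}, {p,q,r,u}, {p,q,s,t}, {p,q,s,u}, {p,q,t,u}, {p,r,s,t}, {p,r,s,u}, {p,r,t,u}, {p,s,t,u}, {q,r,s,t}, {q,r,s,u}, {q,r,t,u}, {q,s,t,u}, {r,s,t,u}, {p,q,r,s,t}, {p,q,r,s,u}, {p,q,r,t,u}, {p,q,s,t,u}, {p,r,s,t,u}, {q,r,s,t,u}, S }

Derivation:
Initial family (6 sets): { {}, {q}, {r,u}, {q,t,u}, {p,q,t,u}, S }.
Round 1: 7 new —
  {r,s}  = S∖{p,q,t,u}
  {p,r,s}  = S∖{q,t,u}
  {q,r,u}  = {r,u} ∪ {q}
  {p,q,s,t}  = S∖{r,u}
  {q,r,t,u}  = {r,u} ∪ {q,t,u}
  {p,q,r,t,u}  = {r,u} ∪ {p,q,t,u}
  {p,r,s,t,u}  = S∖{q}
  (now 13)
Round 2: +12 →
  {s}  = S∖{p,q,r,t,u}
  {p,s}  = S∖{q,r,t,u}
  {p,s,t}  = S∖{q,r,u}
  {q,r,s}  = {r,s} ∪ {q}
  {r,s,u}  = {r,s} ∪ {r,u}
  {p,q,r,s}  = {q} ∪ {p,r,s}
  {p,r,s,u}  = {p,r,s} ∪ {r,u}
  {q,r,s,u}  = {r,s} ∪ {q,r,u}
  {p,q,r,s,t}  = {r,s} ∪ {p,q,s,t}
  {p,q,r,s,u}  = {q,r,u} ∪ {p,r,s}
  {p,q,s,t,u}  = {q,t,u} ∪ {p,q,s,t}
  {q,r,s,t,u}  = {r,s} ∪ {q,t,u}
  (now 25)
Round 3: +13 →
  {p}  = S∖{q,r,s,t,u}
  {r}  = S∖{p,q,s,t,u}
  {t}  = S∖{p,q,r,s,u}
  {u}  = S∖{p,q,r,s,t}
  {p,t}  = S∖{q,r,s,u}
  {q,s}  = {q} ∪ {s}
  {q,t}  = S∖{p,r,s,u}
  {t,u}  = S∖{p,q,r,s}
  {p,q,s}  = {q} ∪ {p,s}
  {p,q,t}  = S∖{r,s,u}
  {p,t,u}  = S∖{q,r,s}
  {p,r,s,t}  = {r,s} ∪ {p,s,t}
  {q,s,t,u}  = {q,t,u} ∪ {s}
  (now 38)
Round 4 adds 24:
  {p,q}  = {q} ∪ {p}
  {p,r}  = S∖{q,s,t,u}
  {p,u}  = {p} ∪ {u}
  {q,r}  = {q} ∪ {r}
  {q,u}  = S∖{p,r,s,t}
  {r,t}  = {r} ∪ {t}
  {s,t}  = {s} ∪ {t}
  {s,u}  = {s} ∪ {u}
  {p,r,t}  = {r} ∪ {p,t}
  {p,r,u}  = {r,u} ∪ {p}
  {p,s,u}  = {p,s} ∪ {u}
  {q,r,t}  = {r} ∪ {q,t}
  {q,s,t}  = {s} ∪ {q,t}
  {q,s,u}  = {q,s} ∪ {u}
  {r,s,t}  = {r,s} ∪ {t}
  {r,t,u}  = S∖{p,q,s}
  {s,t,u}  = {s} ∪ {t,u}
  {p,q,r,t}  = {r} ∪ {p,q,t}
  {p,q,r,u}  = {q,r,u} ∪ {p}
  {p,q,s,u}  = {p,q,s} ∪ {u}
  {p,r,t,u}  = S∖{q,s}
  {p,s,t,u}  = {p,t,u} ∪ {s}
  {q,r,s,t}  = {r,s} ∪ {q,t}
  {r,s,t,u}  = {r,s} ∪ {t,u}
  (now 62)
Round 5 (2 new):
  {p,q,r}  = S∖{s,t,u}
  {p,q,u}  = S∖{r,s,t}
  (now 64)
Round 6: no new sets; the family is a σ-algebra.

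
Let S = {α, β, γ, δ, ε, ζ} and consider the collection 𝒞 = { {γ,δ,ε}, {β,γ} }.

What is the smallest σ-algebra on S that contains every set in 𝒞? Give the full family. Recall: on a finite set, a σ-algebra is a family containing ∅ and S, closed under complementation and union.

Take S₀ = 𝒞 ∪ {∅, S} = { {}, {β,γ}, {γ,δ,ε}, S }.
Iteration 1 adds 3:
  {α,β,ζ}  = ᶜ of {γ,δ,ε}
  {α,δ,ε,ζ}  = ᶜ of {β,γ}
  {β,γ,δ,ε}  = {γ,δ,ε} ∪ {β,γ}
  [7 total]
Iteration 2: 4 new —
  {α,ζ}  = ᶜ of {β,γ,δ,ε}
  {α,β,γ,ζ}  = {β,γ} ∪ {α,β,ζ}
  {α,β,δ,ε,ζ}  = {α,δ,ε,ζ} ∪ {α,β,ζ}
  {α,γ,δ,ε,ζ}  = {γ,δ,ε} ∪ {α,δ,ε,ζ}
  [11 total]
Iteration 3. New:
  {β}  = ᶜ of {α,γ,δ,ε,ζ}
  {γ}  = ᶜ of {α,β,δ,ε,ζ}
  {δ,ε}  = ᶜ of {α,β,γ,ζ}
  [14 total]
Iteration 4 (2 new):
  {α,γ,ζ}  = {γ} ∪ {α,ζ}
  {β,δ,ε}  = {δ,ε} ∪ {β}
  [16 total]
After Iteration 5 the family is unchanged; done.

|σ(𝒞)| = 16.  σ(𝒞) = { {}, {β}, {γ}, {α,ζ}, {β,γ}, {δ,ε}, {α,β,ζ}, {α,γ,ζ}, {β,δ,ε}, {γ,δ,ε}, {α,β,γ,ζ}, {α,δ,ε,ζ}, {β,γ,δ,ε}, {α,β,δ,ε,ζ}, {α,γ,δ,ε,ζ}, S }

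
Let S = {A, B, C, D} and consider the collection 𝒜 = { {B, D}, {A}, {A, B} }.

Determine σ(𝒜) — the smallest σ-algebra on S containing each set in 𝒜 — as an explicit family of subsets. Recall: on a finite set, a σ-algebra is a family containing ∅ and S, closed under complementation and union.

σ(𝒜) = { {}, {A}, {B}, {C}, {D}, {A, B}, {A, C}, {A, D}, {B, C}, {B, D}, {C, D}, {A, B, C}, {A, B, D}, {A, C, D}, {B, C, D}, S }

Derivation:
Take S₀ = 𝒜 ∪ {∅, S} = { {}, {A}, {A, B}, {B, D}, S }.
Round 1: 4 new —
  {A, C}  = {B, D}ᶜ
  {C, D}  = {A, B}ᶜ
  {A, B, D}  = {A, B} ∪ {B, D}
  {B, C, D}  = {A}ᶜ
  [9 total]
Round 2 adds 3:
  {C}  = {A, B, D}ᶜ
  {A, B, C}  = {A, B} ∪ {A, C}
  {A, C, D}  = {C, D} ∪ {A, C}
  [12 total]
Round 3: +2 →
  {B}  = {A, C, D}ᶜ
  {D}  = {A, B, C}ᶜ
  [14 total]
Round 4 (2 new):
  {A, D}  = {D} ∪ {A}
  {B, C}  = {C} ∪ {B}
  [16 total]
Round 5: stable.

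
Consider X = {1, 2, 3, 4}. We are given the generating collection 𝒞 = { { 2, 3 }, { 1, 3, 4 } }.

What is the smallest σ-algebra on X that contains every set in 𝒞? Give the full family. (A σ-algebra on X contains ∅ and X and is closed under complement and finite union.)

σ(𝒞) = { {}, { 2 }, { 3 }, { 1, 4 }, { 2, 3 }, { 1, 2, 4 }, { 1, 3, 4 }, X }

Derivation:
Initial family (4 sets): { {}, { 2, 3 }, { 1, 3, 4 }, X }.
Pass 1: +2 →
  { 2 }  = complement { 1, 3, 4 }
  { 1, 4 }  = complement { 2, 3 }
Pass 2: 1 new —
  { 1, 2, 4 }  = { 1, 4 } ∪ { 2 }
Pass 3: +1 →
  { 3 }  = complement { 1, 2, 4 }
After Pass 4 the family is unchanged; done.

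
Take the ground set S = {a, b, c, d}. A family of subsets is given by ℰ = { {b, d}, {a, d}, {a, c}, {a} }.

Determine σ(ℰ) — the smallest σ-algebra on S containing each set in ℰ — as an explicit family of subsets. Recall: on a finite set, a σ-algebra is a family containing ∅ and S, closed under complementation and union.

σ(ℰ) = { {}, {a}, {b}, {c}, {d}, {a, b}, {a, c}, {a, d}, {b, c}, {b, d}, {c, d}, {a, b, c}, {a, b, d}, {a, c, d}, {b, c, d}, S }

Derivation:
Seed the family with ℰ together with ∅ and S: { {}, {a}, {a, c}, {a, d}, {b, d}, S }.
Round 1 (4 new):
  {b, c}  = ᶜ of {a, d}
  {a, b, d}  = {a, d} ∪ {b, d}
  {a, c, d}  = {a, d} ∪ {a, c}
  {b, c, d}  = ᶜ of {a}
  (now 10)
Round 2: 3 new —
  {b}  = ᶜ of {a, c, d}
  {c}  = ᶜ of {a, b, d}
  {a, b, c}  = {b, c} ∪ {a, c}
  (now 13)
Round 3: +2 →
  {d}  = ᶜ of {a, b, c}
  {a, b}  = {b} ∪ {a}
  (now 15)
Round 4. New:
  {c, d}  = ᶜ of {a, b}
  (now 16)
Round 5: closed — nothing new.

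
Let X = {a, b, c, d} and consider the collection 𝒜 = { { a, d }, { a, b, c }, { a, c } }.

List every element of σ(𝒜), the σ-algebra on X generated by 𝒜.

Begin from { {}, { a, c }, { a, d }, { a, b, c }, X } (that is, 𝒜 plus ∅ and X).
Pass 1. New:
  { d }  = { a, b, c }ᶜ
  { b, c }  = { a, d }ᶜ
  { b, d }  = { a, c }ᶜ
  { a, c, d }  = { a, d } ∪ { a, c }
  [9 total]
Pass 2. New:
  { b }  = { a, c, d }ᶜ
  { a, b, d }  = { a, d } ∪ { b, d }
  { b, c, d }  = { b, c } ∪ { d }
  [12 total]
Pass 3. New:
  { a }  = { b, c, d }ᶜ
  { c }  = { a, b, d }ᶜ
  [14 total]
Pass 4: 2 new —
  { a, b }  = { b } ∪ { a }
  { c, d }  = { c } ∪ { d }
  [16 total]
Pass 5: already closed under ᶜ and ∪.

σ(𝒜) = { {}, { a }, { b }, { c }, { d }, { a, b }, { a, c }, { a, d }, { b, c }, { b, d }, { c, d }, { a, b, c }, { a, b, d }, { a, c, d }, { b, c, d }, X }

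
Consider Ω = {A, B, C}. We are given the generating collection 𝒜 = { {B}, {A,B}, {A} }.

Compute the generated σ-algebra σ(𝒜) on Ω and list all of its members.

|σ(𝒜)| = 8.  σ(𝒜) = { {}, {A}, {B}, {C}, {A,B}, {A,C}, {B,C}, Ω }

Trace:
Begin from { {}, {A}, {B}, {A,B}, Ω } (that is, 𝒜 plus ∅ and Ω).
Step 1: 3 new —
  {C}  = Ω∖{A,B}
  {A,C}  = Ω∖{B}
  {B,C}  = Ω∖{A}
  (now 8)
Step 2 adds nothing — fixpoint reached.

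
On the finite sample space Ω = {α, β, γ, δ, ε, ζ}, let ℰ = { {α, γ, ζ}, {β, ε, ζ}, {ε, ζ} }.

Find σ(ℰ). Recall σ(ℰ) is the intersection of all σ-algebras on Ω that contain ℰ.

Answer: σ(ℰ) = { {}, {β}, {δ}, {ε}, {ζ}, {α, γ}, {β, δ}, {β, ε}, {β, ζ}, {δ, ε}, {δ, ζ}, {ε, ζ}, {α, β, γ}, {α, γ, δ}, {α, γ, ε}, {α, γ, ζ}, {β, δ, ε}, {β, δ, ζ}, {β, ε, ζ}, {δ, ε, ζ}, {α, β, γ, δ}, {α, β, γ, ε}, {α, β, γ, ζ}, {α, γ, δ, ε}, {α, γ, δ, ζ}, {α, γ, ε, ζ}, {β, δ, ε, ζ}, {α, β, γ, δ, ε}, {α, β, γ, δ, ζ}, {α, β, γ, ε, ζ}, {α, γ, δ, ε, ζ}, Ω }

Check:
Begin from { {}, {ε, ζ}, {α, γ, ζ}, {β, ε, ζ}, Ω } (that is, ℰ plus ∅ and Ω).
Step 1 adds 5:
  {α, γ, δ}  = complement {β, ε, ζ}
  {β, δ, ε}  = complement {α, γ, ζ}
  {α, β, γ, δ}  = complement {ε, ζ}
  {α, γ, ε, ζ}  = {ε, ζ} ∪ {α, γ, ζ}
  {α, β, γ, ε, ζ}  = {α, γ, ζ} ∪ {β, ε, ζ}
  — 10 sets.
Step 2: +7 →
  {δ}  = complement {α, β, γ, ε, ζ}
  {β, δ}  = complement {α, γ, ε, ζ}
  {α, γ, δ, ζ}  = {α, γ, ζ} ∪ {α, γ, δ}
  {β, δ, ε, ζ}  = {ε, ζ} ∪ {β, δ, ε}
  {α, β, γ, δ, ε}  = {α, γ, δ} ∪ {β, δ, ε}
  {α, β, γ, δ, ζ}  = {α, γ, ζ} ∪ {α, β, γ, δ}
  {α, γ, δ, ε, ζ}  = {α, γ, ε, ζ} ∪ {α, γ, δ}
  — 17 sets.
Step 3. New:
  {β}  = complement {α, γ, δ, ε, ζ}
  {ε}  = complement {α, β, γ, δ, ζ}
  {ζ}  = complement {α, β, γ, δ, ε}
  {α, γ}  = complement {β, δ, ε, ζ}
  {β, ε}  = complement {α, γ, δ, ζ}
  {δ, ε, ζ}  = {ε, ζ} ∪ {δ}
  — 23 sets.
Step 4 adds 9:
  {β, ζ}  = {β} ∪ {ζ}
  {δ, ε}  = {ε} ∪ {δ}
  {δ, ζ}  = {ζ} ∪ {δ}
  {α, β, γ}  = complement {δ, ε, ζ}
  {α, γ, ε}  = {ε} ∪ {α, γ}
  {β, δ, ζ}  = {ζ} ∪ {β, δ}
  {α, β, γ, ε}  = {β, ε} ∪ {α, γ}
  {α, β, γ, ζ}  = {α, γ, ζ} ∪ {β}
  {α, γ, δ, ε}  = {ε} ∪ {α, γ, δ}
  — 32 sets.
Step 5: no new sets; the family is a σ-algebra.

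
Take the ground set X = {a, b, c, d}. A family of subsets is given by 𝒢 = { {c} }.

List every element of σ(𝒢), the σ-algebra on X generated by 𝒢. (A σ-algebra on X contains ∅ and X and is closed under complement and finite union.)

Take S₀ = 𝒢 ∪ {∅, X} = { {}, {c}, X }.
Pass 1: 1 new —
  {a,b,d}  = ᶜ of {c}
  — 4 sets.
Pass 2: stable.

Therefore σ(𝒢) = { {}, {c}, {a,b,d}, X } (|σ(𝒢)| = 4).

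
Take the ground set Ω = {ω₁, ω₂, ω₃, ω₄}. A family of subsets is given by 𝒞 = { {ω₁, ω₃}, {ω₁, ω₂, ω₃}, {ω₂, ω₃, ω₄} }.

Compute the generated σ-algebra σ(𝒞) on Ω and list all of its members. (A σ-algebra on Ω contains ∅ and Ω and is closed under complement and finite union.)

Take S₀ = 𝒞 ∪ {∅, Ω} = { ∅, {ω₁, ω₃}, {ω₁, ω₂, ω₃}, {ω₂, ω₃, ω₄}, Ω }.
Step 1. New:
  {ω₁}  = complement {ω₂, ω₃, ω₄}
  {ω₄}  = complement {ω₁, ω₂, ω₃}
  {ω₂, ω₄}  = complement {ω₁, ω₃}
  [8 total]
Step 2: +3 →
  {ω₁, ω₄}  = {ω₄} ∪ {ω₁}
  {ω₁, ω₂, ω₄}  = {ω₂, ω₄} ∪ {ω₁}
  {ω₁, ω₃, ω₄}  = {ω₄} ∪ {ω₁, ω₃}
  [11 total]
Step 3: 3 new —
  {ω₂}  = complement {ω₁, ω₃, ω₄}
  {ω₃}  = complement {ω₁, ω₂, ω₄}
  {ω₂, ω₃}  = complement {ω₁, ω₄}
  [14 total]
Step 4: +2 →
  {ω₁, ω₂}  = {ω₂} ∪ {ω₁}
  {ω₃, ω₄}  = {ω₃} ∪ {ω₄}
  [16 total]
Step 5: no new sets; the family is a σ-algebra.

|σ(𝒞)| = 16.  σ(𝒞) = { ∅, {ω₁}, {ω₂}, {ω₃}, {ω₄}, {ω₁, ω₂}, {ω₁, ω₃}, {ω₁, ω₄}, {ω₂, ω₃}, {ω₂, ω₄}, {ω₃, ω₄}, {ω₁, ω₂, ω₃}, {ω₁, ω₂, ω₄}, {ω₁, ω₃, ω₄}, {ω₂, ω₃, ω₄}, Ω }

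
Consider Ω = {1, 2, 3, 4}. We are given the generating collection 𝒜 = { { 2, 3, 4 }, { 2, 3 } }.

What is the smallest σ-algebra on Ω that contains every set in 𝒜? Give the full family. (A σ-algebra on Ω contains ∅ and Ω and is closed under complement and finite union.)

Start: 𝒜 ∪ {∅, Ω} = { {  }, { 2, 3 }, { 2, 3, 4 }, Ω }.
Round 1: 2 new —
  { 1 }  = ᶜ of { 2, 3, 4 }
  { 1, 4 }  = ᶜ of { 2, 3 }
  [6 total]
Round 2. New:
  { 1, 2, 3 }  = { 2, 3 } ∪ { 1 }
  [7 total]
Round 3: 1 new —
  { 4 }  = ᶜ of { 1, 2, 3 }
  [8 total]
Round 4: no new sets; the family is a σ-algebra.

σ(𝒜) = { {  }, { 1 }, { 4 }, { 1, 4 }, { 2, 3 }, { 1, 2, 3 }, { 2, 3, 4 }, Ω }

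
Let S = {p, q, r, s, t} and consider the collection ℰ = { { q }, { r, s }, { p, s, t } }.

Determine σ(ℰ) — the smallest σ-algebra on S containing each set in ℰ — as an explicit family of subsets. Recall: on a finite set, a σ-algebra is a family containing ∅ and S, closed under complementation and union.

Initial family (5 sets): { ∅, { q }, { r, s }, { p, s, t }, S }.
Round 1 (5 new):
  { q, r }  = { p, s, t }ᶜ
  { p, q, t }  = { r, s }ᶜ
  { q, r, s }  = { r, s } ∪ { q }
  { p, q, s, t }  = { p, s, t } ∪ { q }
  { p, r, s, t }  = { q }ᶜ
  — 10 sets.
Round 2: 3 new —
  { r }  = { p, q, s, t }ᶜ
  { p, t }  = { q, r, s }ᶜ
  { p, q, r, t }  = { p, q, t } ∪ { q, r }
  — 13 sets.
Round 3: +2 →
  { s }  = { p, q, r, t }ᶜ
  { p, r, t }  = { r } ∪ { p, t }
  — 15 sets.
Round 4: 1 new —
  { q, s }  = { p, r, t }ᶜ
  — 16 sets.
After Round 5 the family is unchanged; done.

Hence σ(ℰ) has 16 members: { ∅, { q }, { r }, { s }, { p, t }, { q, r }, { q, s }, { r, s }, { p, q, t }, { p, r, t }, { p, s, t }, { q, r, s }, { p, q, r, t }, { p, q, s, t }, { p, r, s, t }, S }.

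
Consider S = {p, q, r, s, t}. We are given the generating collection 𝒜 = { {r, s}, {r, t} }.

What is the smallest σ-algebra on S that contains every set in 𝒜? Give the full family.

Initial family (4 sets): { {}, {r, s}, {r, t}, S }.
Step 1. New:
  {p, q, s}  = S∖{r, t}
  {p, q, t}  = S∖{r, s}
  {r, s, t}  = {r, t} ∪ {r, s}
  |family| = 7
Step 2 adds 4:
  {p, q}  = S∖{r, s, t}
  {p, q, r, s}  = {r, s} ∪ {p, q, s}
  {p, q, r, t}  = {p, q, t} ∪ {r, t}
  {p, q, s, t}  = {p, q, t} ∪ {p, q, s}
  |family| = 11
Step 3: 3 new —
  {r}  = S∖{p, q, s, t}
  {s}  = S∖{p, q, r, t}
  {t}  = S∖{p, q, r, s}
  |family| = 14
Step 4. New:
  {s, t}  = {s} ∪ {t}
  {p, q, r}  = {r} ∪ {p, q}
  |family| = 16
After Step 5 the family is unchanged; done.

Therefore σ(𝒜) = { {}, {r}, {s}, {t}, {p, q}, {r, s}, {r, t}, {s, t}, {p, q, r}, {p, q, s}, {p, q, t}, {r, s, t}, {p, q, r, s}, {p, q, r, t}, {p, q, s, t}, S } (|σ(𝒜)| = 16).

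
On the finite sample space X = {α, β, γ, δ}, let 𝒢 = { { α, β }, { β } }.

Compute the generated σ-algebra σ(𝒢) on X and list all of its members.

Initial family (4 sets): { ∅, { β }, { α, β }, X }.
Step 1 (2 new):
  { γ, δ }  = complement { α, β }
  { α, γ, δ }  = complement { β }
  — 6 sets.
Step 2 (1 new):
  { β, γ, δ }  = { γ, δ } ∪ { β }
  — 7 sets.
Step 3: +1 →
  { α }  = complement { β, γ, δ }
  — 8 sets.
Step 4: no new sets; the family is a σ-algebra.

Therefore σ(𝒢) = { ∅, { α }, { β }, { α, β }, { γ, δ }, { α, γ, δ }, { β, γ, δ }, X } (|σ(𝒢)| = 8).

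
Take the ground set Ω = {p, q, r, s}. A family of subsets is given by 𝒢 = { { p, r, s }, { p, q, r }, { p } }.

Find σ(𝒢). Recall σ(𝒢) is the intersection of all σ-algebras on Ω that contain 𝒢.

Take S₀ = 𝒢 ∪ {∅, Ω} = { {}, { p }, { p, q, r }, { p, r, s }, Ω }.
Round 1 (3 new):
  { q }  = ᶜ of { p, r, s }
  { s }  = ᶜ of { p, q, r }
  { q, r, s }  = ᶜ of { p }
  — 8 sets.
Round 2 (3 new):
  { p, q }  = { q } ∪ { p }
  { p, s }  = { s } ∪ { p }
  { q, s }  = { s } ∪ { q }
  — 11 sets.
Round 3 (4 new):
  { p, r }  = ᶜ of { q, s }
  { q, r }  = ᶜ of { p, s }
  { r, s }  = ᶜ of { p, q }
  { p, q, s }  = { p, s } ∪ { p, q }
  — 15 sets.
Round 4. New:
  { r }  = ᶜ of { p, q, s }
  — 16 sets.
Round 5: stable.

|σ(𝒢)| = 16.  σ(𝒢) = { {}, { p }, { q }, { r }, { s }, { p, q }, { p, r }, { p, s }, { q, r }, { q, s }, { r, s }, { p, q, r }, { p, q, s }, { p, r, s }, { q, r, s }, Ω }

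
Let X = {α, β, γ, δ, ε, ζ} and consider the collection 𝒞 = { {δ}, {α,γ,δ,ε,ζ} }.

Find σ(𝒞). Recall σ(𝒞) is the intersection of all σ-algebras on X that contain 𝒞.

σ(𝒞) (8 sets): { {}, {β}, {δ}, {β,δ}, {α,γ,ε,ζ}, {α,β,γ,ε,ζ}, {α,γ,δ,ε,ζ}, X }

Derivation:
Seed the family with 𝒞 together with ∅ and X: { {}, {δ}, {α,γ,δ,ε,ζ}, X }.
Iteration 1: 2 new —
  {β}  = X∖{α,γ,δ,ε,ζ}
  {α,β,γ,ε,ζ}  = X∖{δ}
  (now 6)
Iteration 2: +1 →
  {β,δ}  = {δ} ∪ {β}
  (now 7)
Iteration 3: +1 →
  {α,γ,ε,ζ}  = X∖{β,δ}
  (now 8)
Iteration 4 adds nothing — fixpoint reached.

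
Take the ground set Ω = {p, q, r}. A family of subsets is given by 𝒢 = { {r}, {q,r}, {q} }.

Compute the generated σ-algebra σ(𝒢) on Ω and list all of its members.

Begin from { {}, {q}, {r}, {q,r}, Ω } (that is, 𝒢 plus ∅ and Ω).
Round 1 adds 3:
  {p}  = Ω∖{q,r}
  {p,q}  = Ω∖{r}
  {p,r}  = Ω∖{q}
  (now 8)
Round 2: closed — nothing new.

Therefore σ(𝒢) = { {}, {p}, {q}, {r}, {p,q}, {p,r}, {q,r}, Ω } (|σ(𝒢)| = 8).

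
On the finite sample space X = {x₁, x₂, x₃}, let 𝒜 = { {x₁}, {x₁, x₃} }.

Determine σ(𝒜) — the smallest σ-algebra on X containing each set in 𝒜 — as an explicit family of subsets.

|σ(𝒜)| = 8.  σ(𝒜) = { {}, {x₁}, {x₂}, {x₃}, {x₁, x₂}, {x₁, x₃}, {x₂, x₃}, X }

Check:
Take S₀ = 𝒜 ∪ {∅, X} = { {}, {x₁}, {x₁, x₃}, X }.
Iteration 1. New:
  {x₂}  = ᶜ of {x₁, x₃}
  {x₂, x₃}  = ᶜ of {x₁}
  (now 6)
Iteration 2. New:
  {x₁, x₂}  = {x₂} ∪ {x₁}
  (now 7)
Iteration 3 adds 1:
  {x₃}  = ᶜ of {x₁, x₂}
  (now 8)
Iteration 4 adds nothing — fixpoint reached.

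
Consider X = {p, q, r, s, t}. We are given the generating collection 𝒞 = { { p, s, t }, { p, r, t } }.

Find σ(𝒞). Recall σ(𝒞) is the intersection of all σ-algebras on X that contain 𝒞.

Take S₀ = 𝒞 ∪ {∅, X} = { ∅, { p, r, t }, { p, s, t }, X }.
Pass 1: 3 new —
  { q, r }  = { p, s, t }ᶜ
  { q, s }  = { p, r, t }ᶜ
  { p, r, s, t }  = { p, r, t } ∪ { p, s, t }
  [7 total]
Pass 2: 4 new —
  { q }  = { p, r, s, t }ᶜ
  { q, r, s }  = { q, r } ∪ { q, s }
  { p, q, r, t }  = { q, r } ∪ { p, r, t }
  { p, q, s, t }  = { p, s, t } ∪ { q, s }
  [11 total]
Pass 3. New:
  { r }  = { p, q, s, t }ᶜ
  { s }  = { p, q, r, t }ᶜ
  { p, t }  = { q, r, s }ᶜ
  [14 total]
Pass 4 adds 2:
  { r, s }  = { r } ∪ { s }
  { p, q, t }  = { p, t } ∪ { q }
  [16 total]
After Pass 5 the family is unchanged; done.

|σ(𝒞)| = 16.  σ(𝒞) = { ∅, { q }, { r }, { s }, { p, t }, { q, r }, { q, s }, { r, s }, { p, q, t }, { p, r, t }, { p, s, t }, { q, r, s }, { p, q, r, t }, { p, q, s, t }, { p, r, s, t }, X }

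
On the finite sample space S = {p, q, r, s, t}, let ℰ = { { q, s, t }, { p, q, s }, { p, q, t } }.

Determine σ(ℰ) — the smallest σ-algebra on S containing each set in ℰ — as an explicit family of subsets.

Initial family (5 sets): { ∅, { p, q, s }, { p, q, t }, { q, s, t }, S }.
Step 1: +4 →
  { p, r }  = complement { q, s, t }
  { r, s }  = complement { p, q, t }
  { r, t }  = complement { p, q, s }
  { p, q, s, t }  = { p, q, t } ∪ { p, q, s }
  (now 9)
Step 2 adds 7:
  { r }  = complement { p, q, s, t }
  { p, r, s }  = { r, s } ∪ { p, r }
  { p, r, t }  = { p, r } ∪ { r, t }
  { r, s, t }  = { r, s } ∪ { r, t }
  { p, q, r, s }  = { r, s } ∪ { p, q, s }
  { p, q, r, t }  = { p, q, t } ∪ { p, r }
  { q, r, s, t }  = { r, s } ∪ { q, s, t }
  (now 16)
Step 3 adds 7:
  { p }  = complement { q, r, s, t }
  { s }  = complement { p, q, r, t }
  { t }  = complement { p, q, r, s }
  { p, q }  = complement { r, s, t }
  { q, s }  = complement { p, r, t }
  { q, t }  = complement { p, r, s }
  { p, r, s, t }  = { r, s, t } ∪ { p, r, s }
  (now 23)
Step 4: +7 →
  { q }  = complement { p, r, s, t }
  { p, s }  = { s } ∪ { p }
  { p, t }  = { t } ∪ { p }
  { s, t }  = { t } ∪ { s }
  { p, q, r }  = { p, q } ∪ { r }
  { q, r, s }  = { r, s } ∪ { q, s }
  { q, r, t }  = { q, t } ∪ { r }
  (now 30)
Step 5 (2 new):
  { q, r }  = { q } ∪ { r }
  { p, s, t }  = { t } ∪ { p, s }
  (now 32)
Step 6: already closed under ᶜ and ∪.

σ(ℰ) = { ∅, { p }, { q }, { r }, { s }, { t }, { p, q }, { p, r }, { p, s }, { p, t }, { q, r }, { q, s }, { q, t }, { r, s }, { r, t }, { s, t }, { p, q, r }, { p, q, s }, { p, q, t }, { p, r, s }, { p, r, t }, { p, s, t }, { q, r, s }, { q, r, t }, { q, s, t }, { r, s, t }, { p, q, r, s }, { p, q, r, t }, { p, q, s, t }, { p, r, s, t }, { q, r, s, t }, S }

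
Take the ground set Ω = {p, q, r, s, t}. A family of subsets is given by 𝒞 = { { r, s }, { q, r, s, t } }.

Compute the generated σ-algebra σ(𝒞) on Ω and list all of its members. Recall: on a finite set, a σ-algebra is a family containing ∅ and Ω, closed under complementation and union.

σ(𝒞) (8 sets): { {}, { p }, { q, t }, { r, s }, { p, q, t }, { p, r, s }, { q, r, s, t }, Ω }

Working:
Seed the family with 𝒞 together with ∅ and Ω: { {}, { r, s }, { q, r, s, t }, Ω }.
Pass 1: 2 new —
  { p }  = complement { q, r, s, t }
  { p, q, t }  = complement { r, s }
  (now 6)
Pass 2 adds 1:
  { p, r, s }  = { r, s } ∪ { p }
  (now 7)
Pass 3 adds 1:
  { q, t }  = complement { p, r, s }
  (now 8)
After Pass 4 the family is unchanged; done.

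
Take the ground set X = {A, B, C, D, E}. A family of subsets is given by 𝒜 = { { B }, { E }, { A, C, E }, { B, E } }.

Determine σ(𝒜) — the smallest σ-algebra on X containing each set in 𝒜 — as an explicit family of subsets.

|σ(𝒜)| = 16.  σ(𝒜) = { ∅, { B }, { D }, { E }, { A, C }, { B, D }, { B, E }, { D, E }, { A, B, C }, { A, C, D }, { A, C, E }, { B, D, E }, { A, B, C, D }, { A, B, C, E }, { A, C, D, E }, X }

Derivation:
Seed the family with 𝒜 together with ∅ and X: { ∅, { B }, { E }, { B, E }, { A, C, E }, X }.
Iteration 1 adds 5:
  { B, D }  = complement { A, C, E }
  { A, C, D }  = complement { B, E }
  { A, B, C, D }  = complement { E }
  { A, B, C, E }  = { B, E } ∪ { A, C, E }
  { A, C, D, E }  = complement { B }
  (now 11)
Iteration 2 (2 new):
  { D }  = complement { A, B, C, E }
  { B, D, E }  = { B, E } ∪ { B, D }
  (now 13)
Iteration 3: +2 →
  { A, C }  = complement { B, D, E }
  { D, E }  = { D } ∪ { E }
  (now 15)
Iteration 4: +1 →
  { A, B, C }  = complement { D, E }
  (now 16)
Iteration 5: no new sets; the family is a σ-algebra.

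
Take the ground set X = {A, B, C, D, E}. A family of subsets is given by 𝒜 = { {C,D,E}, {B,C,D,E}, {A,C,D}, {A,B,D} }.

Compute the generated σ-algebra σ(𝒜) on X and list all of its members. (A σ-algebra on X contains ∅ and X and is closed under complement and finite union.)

Answer: σ(𝒜) = { ∅, {A}, {B}, {C}, {D}, {E}, {A,B}, {A,C}, {A,D}, {A,E}, {B,C}, {B,D}, {B,E}, {C,D}, {C,E}, {D,E}, {A,B,C}, {A,B,D}, {A,B,E}, {A,C,D}, {A,C,E}, {A,D,E}, {B,C,D}, {B,C,E}, {B,D,E}, {C,D,E}, {A,B,C,D}, {A,B,C,E}, {A,B,D,E}, {A,C,D,E}, {B,C,D,E}, X }

Derivation:
Begin from { ∅, {A,B,D}, {A,C,D}, {C,D,E}, {B,C,D,E}, X } (that is, 𝒜 plus ∅ and X).
Iteration 1. New:
  {A}  = complement {B,C,D,E}
  {A,B}  = complement {C,D,E}
  {B,E}  = complement {A,C,D}
  {C,E}  = complement {A,B,D}
  {A,B,C,D}  = {A,C,D} ∪ {A,B,D}
  {A,C,D,E}  = {C,D,E} ∪ {A,C,D}
  |family| = 12
Iteration 2 (7 new):
  {B}  = complement {A,C,D,E}
  {E}  = complement {A,B,C,D}
  {A,B,E}  = {B,E} ∪ {A,B}
  {A,C,E}  = {C,E} ∪ {A}
  {B,C,E}  = {B,E} ∪ {C,E}
  {A,B,C,E}  = {A,B} ∪ {C,E}
  {A,B,D,E}  = {B,E} ∪ {A,B,D}
  |family| = 19
Iteration 3: +6 →
  {C}  = complement {A,B,D,E}
  {D}  = complement {A,B,C,E}
  {A,D}  = complement {B,C,E}
  {A,E}  = {E} ∪ {A}
  {B,D}  = complement {A,C,E}
  {C,D}  = complement {A,B,E}
  |family| = 25
Iteration 4: 7 new —
  {A,C}  = {C} ∪ {A}
  {B,C}  = {B} ∪ {C}
  {D,E}  = {E} ∪ {D}
  {A,B,C}  = {A,B} ∪ {C}
  {A,D,E}  = {E} ∪ {A,D}
  {B,C,D}  = complement {A,E}
  {B,D,E}  = {B,E} ∪ {D}
  |family| = 32
Iteration 5: closed — nothing new.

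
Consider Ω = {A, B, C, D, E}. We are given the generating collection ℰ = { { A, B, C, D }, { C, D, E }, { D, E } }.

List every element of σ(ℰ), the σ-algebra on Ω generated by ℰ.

Initial family (5 sets): { ∅, { D, E }, { C, D, E }, { A, B, C, D }, Ω }.
Round 1: +3 →
  { E }  = ᶜ of { A, B, C, D }
  { A, B }  = ᶜ of { C, D, E }
  { A, B, C }  = ᶜ of { D, E }
Round 2: +3 →
  { A, B, E }  = { A, B } ∪ { E }
  { A, B, C, E }  = { A, B, C } ∪ { E }
  { A, B, D, E }  = { D, E } ∪ { A, B }
Round 3. New:
  { C }  = ᶜ of { A, B, D, E }
  { D }  = ᶜ of { A, B, C, E }
  { C, D }  = ᶜ of { A, B, E }
Round 4 (2 new):
  { C, E }  = { C } ∪ { E }
  { A, B, D }  = { A, B } ∪ { D }
Round 5: stable.

|σ(ℰ)| = 16.  σ(ℰ) = { ∅, { C }, { D }, { E }, { A, B }, { C, D }, { C, E }, { D, E }, { A, B, C }, { A, B, D }, { A, B, E }, { C, D, E }, { A, B, C, D }, { A, B, C, E }, { A, B, D, E }, Ω }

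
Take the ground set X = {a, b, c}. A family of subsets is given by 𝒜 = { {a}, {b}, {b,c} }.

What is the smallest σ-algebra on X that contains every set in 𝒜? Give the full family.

σ(𝒜) = { ∅, {a}, {b}, {c}, {a,b}, {a,c}, {b,c}, X }

Derivation:
Take S₀ = 𝒜 ∪ {∅, X} = { ∅, {a}, {b}, {b,c}, X }.
Round 1 adds 2:
  {a,b}  = {b} ∪ {a}
  {a,c}  = complement {b}
  |family| = 7
Round 2: +1 →
  {c}  = complement {a,b}
  |family| = 8
Round 3: no new sets; the family is a σ-algebra.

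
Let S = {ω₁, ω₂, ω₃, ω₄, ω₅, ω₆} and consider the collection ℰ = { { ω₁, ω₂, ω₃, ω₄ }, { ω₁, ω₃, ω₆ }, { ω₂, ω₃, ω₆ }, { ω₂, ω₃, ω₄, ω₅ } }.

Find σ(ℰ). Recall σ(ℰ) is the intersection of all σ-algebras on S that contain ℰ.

σ(ℰ) = { {}, { ω₁ }, { ω₂ }, { ω₃ }, { ω₄ }, { ω₅ }, { ω₆ }, { ω₁, ω₂ }, { ω₁, ω₃ }, { ω₁, ω₄ }, { ω₁, ω₅ }, { ω₁, ω₆ }, { ω₂, ω₃ }, { ω₂, ω₄ }, { ω₂, ω₅ }, { ω₂, ω₆ }, { ω₃, ω₄ }, { ω₃, ω₅ }, { ω₃, ω₆ }, { ω₄, ω₅ }, { ω₄, ω₆ }, { ω₅, ω₆ }, { ω₁, ω₂, ω₃ }, { ω₁, ω₂, ω₄ }, { ω₁, ω₂, ω₅ }, { ω₁, ω₂, ω₆ }, { ω₁, ω₃, ω₄ }, { ω₁, ω₃, ω₅ }, { ω₁, ω₃, ω₆ }, { ω₁, ω₄, ω₅ }, { ω₁, ω₄, ω₆ }, { ω₁, ω₅, ω₆ }, { ω₂, ω₃, ω₄ }, { ω₂, ω₃, ω₅ }, { ω₂, ω₃, ω₆ }, { ω₂, ω₄, ω₅ }, { ω₂, ω₄, ω₆ }, { ω₂, ω₅, ω₆ }, { ω₃, ω₄, ω₅ }, { ω₃, ω₄, ω₆ }, { ω₃, ω₅, ω₆ }, { ω₄, ω₅, ω₆ }, { ω₁, ω₂, ω₃, ω₄ }, { ω₁, ω₂, ω₃, ω₅ }, { ω₁, ω₂, ω₃, ω₆ }, { ω₁, ω₂, ω₄, ω₅ }, { ω₁, ω₂, ω₄, ω₆ }, { ω₁, ω₂, ω₅, ω₆ }, { ω₁, ω₃, ω₄, ω₅ }, { ω₁, ω₃, ω₄, ω₆ }, { ω₁, ω₃, ω₅, ω₆ }, { ω₁, ω₄, ω₅, ω₆ }, { ω₂, ω₃, ω₄, ω₅ }, { ω₂, ω₃, ω₄, ω₆ }, { ω₂, ω₃, ω₅, ω₆ }, { ω₂, ω₄, ω₅, ω₆ }, { ω₃, ω₄, ω₅, ω₆ }, { ω₁, ω₂, ω₃, ω₄, ω₅ }, { ω₁, ω₂, ω₃, ω₄, ω₆ }, { ω₁, ω₂, ω₃, ω₅, ω₆ }, { ω₁, ω₂, ω₄, ω₅, ω₆ }, { ω₁, ω₃, ω₄, ω₅, ω₆ }, { ω₂, ω₃, ω₄, ω₅, ω₆ }, S }

Trace:
Initial family (6 sets): { {}, { ω₁, ω₃, ω₆ }, { ω₂, ω₃, ω₆ }, { ω₁, ω₂, ω₃, ω₄ }, { ω₂, ω₃, ω₄, ω₅ }, S }.
Iteration 1: 8 new —
  { ω₁, ω₆ }  = S∖{ ω₂, ω₃, ω₄, ω₅ }
  { ω₅, ω₆ }  = S∖{ ω₁, ω₂, ω₃, ω₄ }
  { ω₁, ω₄, ω₅ }  = S∖{ ω₂, ω₃, ω₆ }
  { ω₂, ω₄, ω₅ }  = S∖{ ω₁, ω₃, ω₆ }
  { ω₁, ω₂, ω₃, ω₆ }  = { ω₁, ω₃, ω₆ } ∪ { ω₂, ω₃, ω₆ }
  { ω₁, ω₂, ω₃, ω₄, ω₅ }  = { ω₁, ω₂, ω₃, ω₄ } ∪ { ω₂, ω₃, ω₄, ω₅ }
  { ω₁, ω₂, ω₃, ω₄, ω₆ }  = { ω₁, ω₃, ω₆ } ∪ { ω₁, ω₂, ω₃, ω₄ }
  { ω₂, ω₃, ω₄, ω₅, ω₆ }  = { ω₂, ω₃, ω₆ } ∪ { ω₂, ω₃, ω₄, ω₅ }
Iteration 2. New:
  { ω₁ }  = S∖{ ω₂, ω₃, ω₄, ω₅, ω₆ }
  { ω₅ }  = S∖{ ω₁, ω₂, ω₃, ω₄, ω₆ }
  { ω₆ }  = S∖{ ω₁, ω₂, ω₃, ω₄, ω₅ }
  { ω₄, ω₅ }  = S∖{ ω₁, ω₂, ω₃, ω₆ }
  { ω₁, ω₅, ω₆ }  = { ω₅, ω₆ } ∪ { ω₁, ω₆ }
  { ω₁, ω₂, ω₄, ω₅ }  = { ω₁, ω₄, ω₅ } ∪ { ω₂, ω₄, ω₅ }
  { ω₁, ω₃, ω₅, ω₆ }  = { ω₅, ω₆ } ∪ { ω₁, ω₃, ω₆ }
  { ω₁, ω₄, ω₅, ω₆ }  = { ω₁, ω₄, ω₅ } ∪ { ω₅, ω₆ }
  { ω₂, ω₃, ω₅, ω₆ }  = { ω₅, ω₆ } ∪ { ω₂, ω₃, ω₆ }
  { ω₂, ω₄, ω₅, ω₆ }  = { ω₅, ω₆ } ∪ { ω₂, ω₄, ω₅ }
  { ω₁, ω₂, ω₃, ω₅, ω₆ }  = { ω₅, ω₆ } ∪ { ω₁, ω₂, ω₃, ω₆ }
  { ω₁, ω₂, ω₄, ω₅, ω₆ }  = { ω₁, ω₆ } ∪ { ω₂, ω₄, ω₅ }
  { ω₁, ω₃, ω₄, ω₅, ω₆ }  = { ω₁, ω₄, ω₅ } ∪ { ω₁, ω₃, ω₆ }
Iteration 3 (11 new):
  { ω₂ }  = S∖{ ω₁, ω₃, ω₄, ω₅, ω₆ }
  { ω₃ }  = S∖{ ω₁, ω₂, ω₄, ω₅, ω₆ }
  { ω₄ }  = S∖{ ω₁, ω₂, ω₃, ω₅, ω₆ }
  { ω₁, ω₃ }  = S∖{ ω₂, ω₄, ω₅, ω₆ }
  { ω₁, ω₄ }  = S∖{ ω₂, ω₃, ω₅, ω₆ }
  { ω₁, ω₅ }  = { ω₅ } ∪ { ω₁ }
  { ω₂, ω₃ }  = S∖{ ω₁, ω₄, ω₅, ω₆ }
  { ω₂, ω₄ }  = S∖{ ω₁, ω₃, ω₅, ω₆ }
  { ω₃, ω₆ }  = S∖{ ω₁, ω₂, ω₄, ω₅ }
  { ω₂, ω₃, ω₄ }  = S∖{ ω₁, ω₅, ω₆ }
  { ω₄, ω₅, ω₆ }  = { ω₅, ω₆ } ∪ { ω₄, ω₅ }
Iteration 4 adds 26:
  { ω₁, ω₂ }  = { ω₂ } ∪ { ω₁ }
  { ω₂, ω₅ }  = { ω₂ } ∪ { ω₅ }
  { ω₂, ω₆ }  = { ω₂ } ∪ { ω₆ }
  { ω₃, ω₄ }  = { ω₃ } ∪ { ω₄ }
  { ω₃, ω₅ }  = { ω₃ } ∪ { ω₅ }
  { ω₄, ω₆ }  = { ω₄ } ∪ { ω₆ }
  { ω₁, ω₂, ω₃ }  = S∖{ ω₄, ω₅, ω₆ }
  { ω₁, ω₂, ω₄ }  = { ω₂ } ∪ { ω₁, ω₄ }
  { ω₁, ω₂, ω₅ }  = { ω₂ } ∪ { ω₁, ω₅ }
  { ω₁, ω₂, ω₆ }  = { ω₁, ω₆ } ∪ { ω₂ }
  { ω₁, ω₃, ω₄ }  = { ω₁, ω₃ } ∪ { ω₄ }
  { ω₁, ω₃, ω₅ }  = { ω₁, ω₃ } ∪ { ω₁, ω₅ }
  { ω₁, ω₄, ω₆ }  = { ω₁, ω₆ } ∪ { ω₄ }
  { ω₂, ω₃, ω₅ }  = { ω₂, ω₃ } ∪ { ω₅ }
  { ω₂, ω₄, ω₆ }  = { ω₂, ω₄ } ∪ { ω₆ }
  { ω₂, ω₅, ω₆ }  = { ω₂ } ∪ { ω₅, ω₆ }
  { ω₃, ω₄, ω₅ }  = { ω₄, ω₅ } ∪ { ω₃ }
  { ω₃, ω₄, ω₆ }  = { ω₃, ω₆ } ∪ { ω₄ }
  { ω₃, ω₅, ω₆ }  = { ω₃ } ∪ { ω₅, ω₆ }
  { ω₁, ω₂, ω₃, ω₅ }  = { ω₂, ω₃ } ∪ { ω₁, ω₅ }
  { ω₁, ω₂, ω₄, ω₆ }  = { ω₁, ω₆ } ∪ { ω₂, ω₄ }
  { ω₁, ω₂, ω₅, ω₆ }  = { ω₂ } ∪ { ω₁, ω₅, ω₆ }
  { ω₁, ω₃, ω₄, ω₅ }  = { ω₄, ω₅ } ∪ { ω₁, ω₃ }
  { ω₁, ω₃, ω₄, ω₆ }  = { ω₁, ω₃, ω₆ } ∪ { ω₄ }
  { ω₂, ω₃, ω₄, ω₆ }  = S∖{ ω₁, ω₅ }
  { ω₃, ω₄, ω₅, ω₆ }  = { ω₄, ω₅ } ∪ { ω₃, ω₆ }
Iteration 5 adds nothing — fixpoint reached.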